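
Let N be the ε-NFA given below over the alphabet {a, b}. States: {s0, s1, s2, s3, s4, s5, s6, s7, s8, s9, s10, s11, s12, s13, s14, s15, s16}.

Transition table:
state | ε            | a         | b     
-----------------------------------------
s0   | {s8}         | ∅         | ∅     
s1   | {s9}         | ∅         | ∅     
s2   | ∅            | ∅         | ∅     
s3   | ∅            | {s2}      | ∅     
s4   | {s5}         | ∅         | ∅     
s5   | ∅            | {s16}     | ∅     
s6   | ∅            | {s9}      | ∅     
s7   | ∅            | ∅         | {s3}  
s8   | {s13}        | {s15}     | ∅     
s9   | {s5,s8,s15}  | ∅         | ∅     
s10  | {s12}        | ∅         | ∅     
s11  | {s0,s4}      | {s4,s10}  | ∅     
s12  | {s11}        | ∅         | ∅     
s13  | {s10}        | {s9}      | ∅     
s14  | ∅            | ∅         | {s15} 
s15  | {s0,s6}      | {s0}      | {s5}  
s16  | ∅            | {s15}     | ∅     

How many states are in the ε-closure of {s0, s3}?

9

Start with {s0, s3}.
From s0 via ε: add s8.
From s8 via ε: add s13.
From s13 via ε: add s10.
From s10 via ε: add s12.
From s12 via ε: add s11.
From s11 via ε: add s4.
From s4 via ε: add s5.
ε-closure = {s0, s3, s4, s5, s8, s10, s11, s12, s13}, which has 9 states.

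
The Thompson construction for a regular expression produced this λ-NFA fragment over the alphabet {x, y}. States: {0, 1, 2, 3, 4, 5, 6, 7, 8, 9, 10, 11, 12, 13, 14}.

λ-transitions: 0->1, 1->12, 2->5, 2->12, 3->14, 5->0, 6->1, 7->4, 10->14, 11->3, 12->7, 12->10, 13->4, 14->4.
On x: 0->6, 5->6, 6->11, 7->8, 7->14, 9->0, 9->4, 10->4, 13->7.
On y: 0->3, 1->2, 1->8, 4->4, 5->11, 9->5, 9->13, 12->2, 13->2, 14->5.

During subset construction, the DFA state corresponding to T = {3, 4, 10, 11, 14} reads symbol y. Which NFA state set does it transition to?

4 on y → {4}.
14 on y → {5}.
No y-transition from 3, 10, 11.
Union after reading y: {4, 5}.
Now take the λ-closure:
From 5 via λ: add 0.
From 0 via λ: add 1.
From 1 via λ: add 12.
From 12 via λ: add 7, 10.
From 10 via λ: add 14.
No new states can be added; the closed set is {0, 1, 4, 5, 7, 10, 12, 14}.

{0, 1, 4, 5, 7, 10, 12, 14}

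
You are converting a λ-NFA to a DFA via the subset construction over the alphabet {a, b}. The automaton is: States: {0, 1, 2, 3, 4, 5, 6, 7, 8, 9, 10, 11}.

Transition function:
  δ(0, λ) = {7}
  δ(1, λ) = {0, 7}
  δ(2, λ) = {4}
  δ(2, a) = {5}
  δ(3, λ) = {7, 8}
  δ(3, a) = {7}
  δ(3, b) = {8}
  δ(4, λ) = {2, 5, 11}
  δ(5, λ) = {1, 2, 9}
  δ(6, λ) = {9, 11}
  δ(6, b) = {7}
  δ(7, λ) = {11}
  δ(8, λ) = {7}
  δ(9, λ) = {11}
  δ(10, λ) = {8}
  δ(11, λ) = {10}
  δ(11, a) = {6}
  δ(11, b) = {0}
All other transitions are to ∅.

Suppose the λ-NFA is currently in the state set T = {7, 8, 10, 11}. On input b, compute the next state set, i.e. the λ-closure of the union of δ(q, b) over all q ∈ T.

{0, 7, 8, 10, 11}

11 on b → {0}.
No b-transition from 7, 8, 10.
Union after reading b: {0}.
Now take the λ-closure:
From 0 via λ: add 7.
From 7 via λ: add 11.
From 11 via λ: add 10.
From 10 via λ: add 8.
No new states can be added; the closed set is {0, 7, 8, 10, 11}.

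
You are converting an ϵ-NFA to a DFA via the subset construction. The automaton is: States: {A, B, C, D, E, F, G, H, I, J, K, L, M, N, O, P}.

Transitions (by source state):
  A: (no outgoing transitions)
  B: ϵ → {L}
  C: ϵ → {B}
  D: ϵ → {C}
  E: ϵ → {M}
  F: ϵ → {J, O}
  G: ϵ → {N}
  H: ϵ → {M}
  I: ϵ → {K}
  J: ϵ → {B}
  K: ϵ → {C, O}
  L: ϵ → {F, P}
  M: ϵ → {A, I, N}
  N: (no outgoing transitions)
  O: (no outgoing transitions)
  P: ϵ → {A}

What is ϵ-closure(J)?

{A, B, F, J, L, O, P}

Start with {J}.
From J via ϵ: add B.
From B via ϵ: add L.
From L via ϵ: add F, P.
From F via ϵ: add O.
From P via ϵ: add A.
No new states can be added; the closed set is {A, B, F, J, L, O, P}.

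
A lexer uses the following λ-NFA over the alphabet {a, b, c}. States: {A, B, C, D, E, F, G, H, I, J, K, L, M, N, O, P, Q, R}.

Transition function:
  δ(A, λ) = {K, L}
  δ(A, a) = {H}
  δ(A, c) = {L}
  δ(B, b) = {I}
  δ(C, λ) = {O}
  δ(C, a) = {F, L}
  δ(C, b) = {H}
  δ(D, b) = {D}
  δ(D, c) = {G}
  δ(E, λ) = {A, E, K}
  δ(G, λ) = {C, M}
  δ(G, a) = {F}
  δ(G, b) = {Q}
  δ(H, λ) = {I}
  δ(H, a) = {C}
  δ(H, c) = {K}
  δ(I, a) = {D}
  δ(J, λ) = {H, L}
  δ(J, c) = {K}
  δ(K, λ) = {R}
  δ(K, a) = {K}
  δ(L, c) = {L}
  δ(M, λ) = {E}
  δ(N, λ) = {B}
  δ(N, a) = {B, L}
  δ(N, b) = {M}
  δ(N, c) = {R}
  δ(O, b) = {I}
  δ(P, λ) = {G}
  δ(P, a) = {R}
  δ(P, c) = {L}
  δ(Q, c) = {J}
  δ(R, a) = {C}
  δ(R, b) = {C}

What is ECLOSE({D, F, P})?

{A, C, D, E, F, G, K, L, M, O, P, R}

Start with {D, F, P}.
From P via λ: add G.
From G via λ: add C, M.
From C via λ: add O.
From M via λ: add E.
From E via λ: add A, K.
From A via λ: add L.
From K via λ: add R.
No new states can be added; the closed set is {A, C, D, E, F, G, K, L, M, O, P, R}.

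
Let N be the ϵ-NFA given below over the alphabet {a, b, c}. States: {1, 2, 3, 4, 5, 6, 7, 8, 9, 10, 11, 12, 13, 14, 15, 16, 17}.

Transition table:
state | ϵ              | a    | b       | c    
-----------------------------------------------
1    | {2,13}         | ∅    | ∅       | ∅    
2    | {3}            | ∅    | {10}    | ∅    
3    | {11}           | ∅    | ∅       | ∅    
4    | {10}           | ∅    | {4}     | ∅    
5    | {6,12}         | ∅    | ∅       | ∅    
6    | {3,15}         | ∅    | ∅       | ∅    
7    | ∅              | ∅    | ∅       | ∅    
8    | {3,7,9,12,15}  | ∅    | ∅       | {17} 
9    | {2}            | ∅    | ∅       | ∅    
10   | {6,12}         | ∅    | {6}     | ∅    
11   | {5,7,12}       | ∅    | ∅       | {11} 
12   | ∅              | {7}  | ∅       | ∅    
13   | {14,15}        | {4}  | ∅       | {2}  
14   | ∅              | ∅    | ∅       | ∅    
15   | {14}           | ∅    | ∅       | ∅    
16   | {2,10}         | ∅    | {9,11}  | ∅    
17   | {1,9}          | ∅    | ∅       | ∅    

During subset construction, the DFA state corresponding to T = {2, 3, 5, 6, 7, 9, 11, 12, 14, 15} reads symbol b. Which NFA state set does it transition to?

{3, 5, 6, 7, 10, 11, 12, 14, 15}

2 on b → {10}.
No b-transition from 3, 5, 6, 7, 9, 11, 12, 14, 15.
Union after reading b: {10}.
Now take the ϵ-closure:
From 10 via ϵ: add 6, 12.
From 6 via ϵ: add 3, 15.
From 3 via ϵ: add 11.
From 15 via ϵ: add 14.
From 11 via ϵ: add 5, 7.
No new states can be added; the closed set is {3, 5, 6, 7, 10, 11, 12, 14, 15}.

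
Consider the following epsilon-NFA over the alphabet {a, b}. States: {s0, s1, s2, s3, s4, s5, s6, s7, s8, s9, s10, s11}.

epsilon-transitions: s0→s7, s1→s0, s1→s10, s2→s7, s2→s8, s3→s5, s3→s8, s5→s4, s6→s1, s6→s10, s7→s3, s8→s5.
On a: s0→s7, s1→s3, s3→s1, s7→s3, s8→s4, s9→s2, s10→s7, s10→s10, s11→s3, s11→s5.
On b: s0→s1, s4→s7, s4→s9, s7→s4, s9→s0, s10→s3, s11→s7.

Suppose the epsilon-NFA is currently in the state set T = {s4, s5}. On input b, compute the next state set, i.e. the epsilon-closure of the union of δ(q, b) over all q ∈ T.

s4 on b → {s7, s9}.
No b-transition from s5.
Union after reading b: {s7, s9}.
Now take the epsilon-closure:
From s7 via epsilon: add s3.
From s3 via epsilon: add s5, s8.
From s5 via epsilon: add s4.
No new states can be added; the closed set is {s3, s4, s5, s7, s8, s9}.

{s3, s4, s5, s7, s8, s9}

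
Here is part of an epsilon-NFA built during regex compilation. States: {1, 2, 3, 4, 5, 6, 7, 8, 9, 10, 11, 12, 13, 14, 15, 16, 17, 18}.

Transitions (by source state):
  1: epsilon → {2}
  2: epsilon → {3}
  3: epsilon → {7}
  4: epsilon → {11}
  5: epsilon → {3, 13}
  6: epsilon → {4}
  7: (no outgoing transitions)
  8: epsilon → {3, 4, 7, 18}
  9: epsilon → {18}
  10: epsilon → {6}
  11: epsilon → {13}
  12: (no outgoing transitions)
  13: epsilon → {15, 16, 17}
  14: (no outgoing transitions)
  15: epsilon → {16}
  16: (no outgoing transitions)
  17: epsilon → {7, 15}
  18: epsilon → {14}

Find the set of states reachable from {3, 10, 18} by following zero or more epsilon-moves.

{3, 4, 6, 7, 10, 11, 13, 14, 15, 16, 17, 18}

Start with {3, 10, 18}.
From 3 via epsilon: add 7.
From 10 via epsilon: add 6.
From 18 via epsilon: add 14.
From 6 via epsilon: add 4.
From 4 via epsilon: add 11.
From 11 via epsilon: add 13.
From 13 via epsilon: add 15, 16, 17.
No new states can be added; the closed set is {3, 4, 6, 7, 10, 11, 13, 14, 15, 16, 17, 18}.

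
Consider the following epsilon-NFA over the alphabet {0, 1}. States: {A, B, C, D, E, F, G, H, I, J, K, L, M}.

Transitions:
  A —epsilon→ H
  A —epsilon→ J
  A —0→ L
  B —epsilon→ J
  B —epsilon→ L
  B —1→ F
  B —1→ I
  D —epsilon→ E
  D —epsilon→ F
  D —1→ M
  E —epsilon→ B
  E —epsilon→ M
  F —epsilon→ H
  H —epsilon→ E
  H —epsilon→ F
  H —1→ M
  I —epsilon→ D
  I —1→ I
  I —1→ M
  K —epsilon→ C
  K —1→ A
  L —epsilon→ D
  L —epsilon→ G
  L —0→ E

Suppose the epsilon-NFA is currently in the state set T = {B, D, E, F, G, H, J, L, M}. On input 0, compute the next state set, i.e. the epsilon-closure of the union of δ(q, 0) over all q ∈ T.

{B, D, E, F, G, H, J, L, M}

L on 0 → {E}.
No 0-transition from B, D, E, F, G, H, J, M.
Union after reading 0: {E}.
Now take the epsilon-closure:
From E via epsilon: add B, M.
From B via epsilon: add J, L.
From L via epsilon: add D, G.
From D via epsilon: add F.
From F via epsilon: add H.
No new states can be added; the closed set is {B, D, E, F, G, H, J, L, M}.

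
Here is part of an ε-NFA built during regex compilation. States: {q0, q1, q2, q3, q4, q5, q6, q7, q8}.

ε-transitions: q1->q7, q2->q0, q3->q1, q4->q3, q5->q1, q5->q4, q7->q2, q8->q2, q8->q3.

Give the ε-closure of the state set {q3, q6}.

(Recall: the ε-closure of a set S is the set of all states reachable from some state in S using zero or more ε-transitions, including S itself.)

{q0, q1, q2, q3, q6, q7}

Start with {q3, q6}.
From q3 via ε: add q1.
From q1 via ε: add q7.
From q7 via ε: add q2.
From q2 via ε: add q0.
No new states can be added; the closed set is {q0, q1, q2, q3, q6, q7}.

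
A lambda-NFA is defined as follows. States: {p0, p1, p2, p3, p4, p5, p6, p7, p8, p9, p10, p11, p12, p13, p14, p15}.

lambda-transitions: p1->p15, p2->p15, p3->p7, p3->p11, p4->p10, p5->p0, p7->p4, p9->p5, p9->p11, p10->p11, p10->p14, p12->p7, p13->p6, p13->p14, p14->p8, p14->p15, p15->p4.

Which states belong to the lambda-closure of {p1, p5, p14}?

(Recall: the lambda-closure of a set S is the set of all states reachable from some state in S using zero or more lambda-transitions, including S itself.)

{p0, p1, p4, p5, p8, p10, p11, p14, p15}

Start with {p1, p5, p14}.
From p1 via lambda: add p15.
From p5 via lambda: add p0.
From p14 via lambda: add p8.
From p15 via lambda: add p4.
From p4 via lambda: add p10.
From p10 via lambda: add p11.
No new states can be added; the closed set is {p0, p1, p4, p5, p8, p10, p11, p14, p15}.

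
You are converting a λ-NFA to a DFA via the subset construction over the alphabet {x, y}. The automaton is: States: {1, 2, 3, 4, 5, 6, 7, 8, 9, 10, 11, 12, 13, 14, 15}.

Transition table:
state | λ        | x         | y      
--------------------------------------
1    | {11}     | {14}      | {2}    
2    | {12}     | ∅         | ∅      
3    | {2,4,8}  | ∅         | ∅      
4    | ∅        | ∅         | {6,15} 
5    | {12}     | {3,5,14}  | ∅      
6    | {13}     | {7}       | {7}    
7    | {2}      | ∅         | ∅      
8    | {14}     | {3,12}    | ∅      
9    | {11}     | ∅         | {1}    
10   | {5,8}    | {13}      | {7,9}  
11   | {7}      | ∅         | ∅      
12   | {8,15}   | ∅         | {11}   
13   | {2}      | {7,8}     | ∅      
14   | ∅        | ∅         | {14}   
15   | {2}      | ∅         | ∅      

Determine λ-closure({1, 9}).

{1, 2, 7, 8, 9, 11, 12, 14, 15}

Start with {1, 9}.
From 1 via λ: add 11.
From 11 via λ: add 7.
From 7 via λ: add 2.
From 2 via λ: add 12.
From 12 via λ: add 8, 15.
From 8 via λ: add 14.
No new states can be added; the closed set is {1, 2, 7, 8, 9, 11, 12, 14, 15}.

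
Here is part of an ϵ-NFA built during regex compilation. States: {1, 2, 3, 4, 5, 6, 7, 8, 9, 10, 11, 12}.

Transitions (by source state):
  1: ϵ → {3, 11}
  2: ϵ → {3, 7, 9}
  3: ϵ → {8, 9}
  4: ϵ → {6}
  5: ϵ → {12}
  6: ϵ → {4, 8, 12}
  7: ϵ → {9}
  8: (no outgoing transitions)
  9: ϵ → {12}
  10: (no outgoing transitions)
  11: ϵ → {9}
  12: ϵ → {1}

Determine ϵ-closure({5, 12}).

Start with {5, 12}.
From 12 via ϵ: add 1.
From 1 via ϵ: add 3, 11.
From 3 via ϵ: add 8, 9.
No new states can be added; the closed set is {1, 3, 5, 8, 9, 11, 12}.

{1, 3, 5, 8, 9, 11, 12}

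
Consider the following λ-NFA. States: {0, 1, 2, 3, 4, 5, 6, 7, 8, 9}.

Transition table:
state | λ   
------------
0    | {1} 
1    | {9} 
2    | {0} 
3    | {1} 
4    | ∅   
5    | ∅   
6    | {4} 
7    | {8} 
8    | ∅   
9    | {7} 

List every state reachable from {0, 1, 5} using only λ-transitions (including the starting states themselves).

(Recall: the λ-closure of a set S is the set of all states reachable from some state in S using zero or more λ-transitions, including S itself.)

{0, 1, 5, 7, 8, 9}

Start with {0, 1, 5}.
From 1 via λ: add 9.
From 9 via λ: add 7.
From 7 via λ: add 8.
No new states can be added; the closed set is {0, 1, 5, 7, 8, 9}.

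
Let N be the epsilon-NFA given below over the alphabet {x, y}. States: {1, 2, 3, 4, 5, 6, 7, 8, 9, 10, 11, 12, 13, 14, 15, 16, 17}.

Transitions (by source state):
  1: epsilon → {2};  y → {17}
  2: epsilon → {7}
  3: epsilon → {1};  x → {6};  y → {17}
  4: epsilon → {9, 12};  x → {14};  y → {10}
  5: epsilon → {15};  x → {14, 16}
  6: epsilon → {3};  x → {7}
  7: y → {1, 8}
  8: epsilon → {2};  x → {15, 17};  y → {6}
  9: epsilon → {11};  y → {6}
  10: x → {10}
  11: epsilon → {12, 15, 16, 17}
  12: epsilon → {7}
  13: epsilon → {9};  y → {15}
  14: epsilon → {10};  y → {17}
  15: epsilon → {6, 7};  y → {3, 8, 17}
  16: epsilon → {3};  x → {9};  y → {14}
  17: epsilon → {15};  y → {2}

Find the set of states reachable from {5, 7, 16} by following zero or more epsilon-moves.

{1, 2, 3, 5, 6, 7, 15, 16}

Start with {5, 7, 16}.
From 5 via epsilon: add 15.
From 16 via epsilon: add 3.
From 3 via epsilon: add 1.
From 15 via epsilon: add 6.
From 1 via epsilon: add 2.
No new states can be added; the closed set is {1, 2, 3, 5, 6, 7, 15, 16}.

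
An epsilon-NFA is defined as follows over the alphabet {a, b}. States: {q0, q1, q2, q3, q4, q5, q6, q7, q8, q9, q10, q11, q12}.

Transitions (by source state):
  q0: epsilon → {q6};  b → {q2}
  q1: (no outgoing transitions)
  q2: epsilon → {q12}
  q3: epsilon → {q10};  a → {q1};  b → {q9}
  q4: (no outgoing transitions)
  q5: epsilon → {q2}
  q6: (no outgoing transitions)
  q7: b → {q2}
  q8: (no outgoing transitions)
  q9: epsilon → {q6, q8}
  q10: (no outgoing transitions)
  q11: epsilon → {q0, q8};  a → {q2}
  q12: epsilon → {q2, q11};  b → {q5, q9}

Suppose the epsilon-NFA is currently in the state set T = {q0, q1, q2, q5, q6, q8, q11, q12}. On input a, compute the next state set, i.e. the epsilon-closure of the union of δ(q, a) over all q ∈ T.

{q0, q2, q6, q8, q11, q12}

q11 on a → {q2}.
No a-transition from q0, q1, q2, q5, q6, q8, q12.
Union after reading a: {q2}.
Now take the epsilon-closure:
From q2 via epsilon: add q12.
From q12 via epsilon: add q11.
From q11 via epsilon: add q0, q8.
From q0 via epsilon: add q6.
No new states can be added; the closed set is {q0, q2, q6, q8, q11, q12}.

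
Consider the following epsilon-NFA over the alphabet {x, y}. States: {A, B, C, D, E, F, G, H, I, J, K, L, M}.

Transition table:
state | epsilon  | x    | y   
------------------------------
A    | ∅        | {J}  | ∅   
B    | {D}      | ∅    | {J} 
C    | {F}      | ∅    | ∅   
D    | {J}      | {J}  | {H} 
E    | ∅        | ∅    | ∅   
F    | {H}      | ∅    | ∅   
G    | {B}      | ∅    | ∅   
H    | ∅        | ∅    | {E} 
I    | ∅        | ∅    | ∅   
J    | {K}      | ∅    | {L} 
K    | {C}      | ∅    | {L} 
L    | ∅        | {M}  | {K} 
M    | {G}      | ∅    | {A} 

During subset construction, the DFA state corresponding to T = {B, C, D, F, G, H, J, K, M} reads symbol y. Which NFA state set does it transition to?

B on y → {J}.
D on y → {H}.
H on y → {E}.
J on y → {L}.
K on y → {L}.
M on y → {A}.
No y-transition from C, F, G.
Union after reading y: {A, E, H, J, L}.
Now take the epsilon-closure:
From J via epsilon: add K.
From K via epsilon: add C.
From C via epsilon: add F.
No new states can be added; the closed set is {A, C, E, F, H, J, K, L}.

{A, C, E, F, H, J, K, L}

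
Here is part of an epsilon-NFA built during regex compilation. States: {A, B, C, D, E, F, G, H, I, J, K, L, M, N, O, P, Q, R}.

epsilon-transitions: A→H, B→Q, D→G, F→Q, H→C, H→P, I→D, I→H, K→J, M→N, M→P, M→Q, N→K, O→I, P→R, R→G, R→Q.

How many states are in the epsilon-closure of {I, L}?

Start with {I, L}.
From I via epsilon: add D, H.
From D via epsilon: add G.
From H via epsilon: add C, P.
From P via epsilon: add R.
From R via epsilon: add Q.
epsilon-closure = {C, D, G, H, I, L, P, Q, R}, which has 9 states.

9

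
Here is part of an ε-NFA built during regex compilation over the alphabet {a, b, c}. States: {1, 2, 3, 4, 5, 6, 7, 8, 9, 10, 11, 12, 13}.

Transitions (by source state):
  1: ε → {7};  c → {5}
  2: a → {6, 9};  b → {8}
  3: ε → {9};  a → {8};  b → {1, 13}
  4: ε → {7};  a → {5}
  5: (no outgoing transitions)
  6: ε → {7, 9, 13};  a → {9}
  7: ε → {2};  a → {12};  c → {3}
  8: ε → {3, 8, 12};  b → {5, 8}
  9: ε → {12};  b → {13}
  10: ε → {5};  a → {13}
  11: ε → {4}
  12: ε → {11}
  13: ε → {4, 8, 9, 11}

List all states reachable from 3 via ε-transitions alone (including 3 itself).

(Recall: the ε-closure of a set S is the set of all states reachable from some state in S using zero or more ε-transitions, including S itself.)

{2, 3, 4, 7, 9, 11, 12}

Start with {3}.
From 3 via ε: add 9.
From 9 via ε: add 12.
From 12 via ε: add 11.
From 11 via ε: add 4.
From 4 via ε: add 7.
From 7 via ε: add 2.
No new states can be added; the closed set is {2, 3, 4, 7, 9, 11, 12}.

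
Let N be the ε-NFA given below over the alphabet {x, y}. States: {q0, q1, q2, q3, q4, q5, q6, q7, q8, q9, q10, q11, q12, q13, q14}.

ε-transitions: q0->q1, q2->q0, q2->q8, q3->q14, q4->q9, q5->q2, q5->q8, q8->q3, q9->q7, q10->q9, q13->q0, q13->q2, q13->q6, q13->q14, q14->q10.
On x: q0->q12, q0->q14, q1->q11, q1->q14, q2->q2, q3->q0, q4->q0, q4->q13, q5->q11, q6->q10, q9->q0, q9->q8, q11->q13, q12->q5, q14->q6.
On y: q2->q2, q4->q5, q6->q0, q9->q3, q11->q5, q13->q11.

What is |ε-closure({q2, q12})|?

10

Start with {q2, q12}.
From q2 via ε: add q0, q8.
From q0 via ε: add q1.
From q8 via ε: add q3.
From q3 via ε: add q14.
From q14 via ε: add q10.
From q10 via ε: add q9.
From q9 via ε: add q7.
ε-closure = {q0, q1, q2, q3, q7, q8, q9, q10, q12, q14}, which has 10 states.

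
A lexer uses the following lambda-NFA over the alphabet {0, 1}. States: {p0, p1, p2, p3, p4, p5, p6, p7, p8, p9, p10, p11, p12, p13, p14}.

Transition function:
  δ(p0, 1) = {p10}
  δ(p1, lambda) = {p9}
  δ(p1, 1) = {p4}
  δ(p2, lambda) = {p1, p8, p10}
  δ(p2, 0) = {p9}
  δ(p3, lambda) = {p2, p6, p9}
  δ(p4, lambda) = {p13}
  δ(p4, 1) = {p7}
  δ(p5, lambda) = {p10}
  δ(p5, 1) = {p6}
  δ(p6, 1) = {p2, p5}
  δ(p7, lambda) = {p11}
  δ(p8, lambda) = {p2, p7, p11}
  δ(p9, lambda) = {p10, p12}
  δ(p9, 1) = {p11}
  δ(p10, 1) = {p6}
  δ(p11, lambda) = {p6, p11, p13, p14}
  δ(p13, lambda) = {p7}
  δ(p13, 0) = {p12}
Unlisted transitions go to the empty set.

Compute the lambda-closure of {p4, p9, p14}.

{p4, p6, p7, p9, p10, p11, p12, p13, p14}

Start with {p4, p9, p14}.
From p4 via lambda: add p13.
From p9 via lambda: add p10, p12.
From p13 via lambda: add p7.
From p7 via lambda: add p11.
From p11 via lambda: add p6.
No new states can be added; the closed set is {p4, p6, p7, p9, p10, p11, p12, p13, p14}.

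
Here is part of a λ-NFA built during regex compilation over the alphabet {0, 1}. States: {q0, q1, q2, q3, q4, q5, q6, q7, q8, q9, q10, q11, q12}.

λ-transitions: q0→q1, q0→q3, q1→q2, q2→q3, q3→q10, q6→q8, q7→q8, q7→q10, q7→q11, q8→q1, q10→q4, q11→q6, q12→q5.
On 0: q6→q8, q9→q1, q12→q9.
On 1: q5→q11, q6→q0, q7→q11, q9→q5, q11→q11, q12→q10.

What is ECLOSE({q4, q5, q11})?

{q1, q2, q3, q4, q5, q6, q8, q10, q11}

Start with {q4, q5, q11}.
From q11 via λ: add q6.
From q6 via λ: add q8.
From q8 via λ: add q1.
From q1 via λ: add q2.
From q2 via λ: add q3.
From q3 via λ: add q10.
No new states can be added; the closed set is {q1, q2, q3, q4, q5, q6, q8, q10, q11}.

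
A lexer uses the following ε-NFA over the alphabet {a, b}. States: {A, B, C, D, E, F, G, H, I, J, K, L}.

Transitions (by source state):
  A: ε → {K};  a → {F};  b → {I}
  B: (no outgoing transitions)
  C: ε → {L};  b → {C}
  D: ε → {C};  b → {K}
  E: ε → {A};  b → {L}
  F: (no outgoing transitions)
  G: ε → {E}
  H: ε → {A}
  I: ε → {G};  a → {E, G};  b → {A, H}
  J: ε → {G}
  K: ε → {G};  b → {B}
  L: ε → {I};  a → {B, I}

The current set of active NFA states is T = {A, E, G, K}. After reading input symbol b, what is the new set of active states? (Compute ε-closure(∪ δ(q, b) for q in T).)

A on b → {I}.
E on b → {L}.
K on b → {B}.
No b-transition from G.
Union after reading b: {B, I, L}.
Now take the ε-closure:
From I via ε: add G.
From G via ε: add E.
From E via ε: add A.
From A via ε: add K.
No new states can be added; the closed set is {A, B, E, G, I, K, L}.

{A, B, E, G, I, K, L}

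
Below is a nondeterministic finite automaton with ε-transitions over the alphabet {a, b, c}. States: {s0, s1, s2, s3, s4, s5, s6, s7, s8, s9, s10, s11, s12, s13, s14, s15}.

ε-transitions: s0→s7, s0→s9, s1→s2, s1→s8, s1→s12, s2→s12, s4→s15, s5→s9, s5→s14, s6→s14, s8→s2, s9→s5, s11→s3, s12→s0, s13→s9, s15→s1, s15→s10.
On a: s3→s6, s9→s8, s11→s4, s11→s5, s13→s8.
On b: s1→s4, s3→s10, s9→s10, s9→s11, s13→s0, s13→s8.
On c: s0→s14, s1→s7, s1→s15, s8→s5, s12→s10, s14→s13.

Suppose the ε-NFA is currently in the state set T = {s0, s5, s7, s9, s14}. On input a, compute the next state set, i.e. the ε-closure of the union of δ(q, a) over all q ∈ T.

{s0, s2, s5, s7, s8, s9, s12, s14}

s9 on a → {s8}.
No a-transition from s0, s5, s7, s14.
Union after reading a: {s8}.
Now take the ε-closure:
From s8 via ε: add s2.
From s2 via ε: add s12.
From s12 via ε: add s0.
From s0 via ε: add s7, s9.
From s9 via ε: add s5.
From s5 via ε: add s14.
No new states can be added; the closed set is {s0, s2, s5, s7, s8, s9, s12, s14}.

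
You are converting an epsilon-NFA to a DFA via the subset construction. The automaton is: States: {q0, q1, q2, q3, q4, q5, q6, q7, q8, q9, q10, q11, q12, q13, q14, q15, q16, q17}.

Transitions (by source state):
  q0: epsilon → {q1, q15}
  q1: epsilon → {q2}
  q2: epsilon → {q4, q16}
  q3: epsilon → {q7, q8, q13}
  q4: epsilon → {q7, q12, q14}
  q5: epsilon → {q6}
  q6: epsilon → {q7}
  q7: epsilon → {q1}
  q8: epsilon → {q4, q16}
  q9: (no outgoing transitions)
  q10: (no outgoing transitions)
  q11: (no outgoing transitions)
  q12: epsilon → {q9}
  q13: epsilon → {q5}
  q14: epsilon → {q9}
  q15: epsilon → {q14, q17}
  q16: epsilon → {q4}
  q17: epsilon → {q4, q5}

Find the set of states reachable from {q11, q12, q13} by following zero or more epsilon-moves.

{q1, q2, q4, q5, q6, q7, q9, q11, q12, q13, q14, q16}

Start with {q11, q12, q13}.
From q12 via epsilon: add q9.
From q13 via epsilon: add q5.
From q5 via epsilon: add q6.
From q6 via epsilon: add q7.
From q7 via epsilon: add q1.
From q1 via epsilon: add q2.
From q2 via epsilon: add q4, q16.
From q4 via epsilon: add q14.
No new states can be added; the closed set is {q1, q2, q4, q5, q6, q7, q9, q11, q12, q13, q14, q16}.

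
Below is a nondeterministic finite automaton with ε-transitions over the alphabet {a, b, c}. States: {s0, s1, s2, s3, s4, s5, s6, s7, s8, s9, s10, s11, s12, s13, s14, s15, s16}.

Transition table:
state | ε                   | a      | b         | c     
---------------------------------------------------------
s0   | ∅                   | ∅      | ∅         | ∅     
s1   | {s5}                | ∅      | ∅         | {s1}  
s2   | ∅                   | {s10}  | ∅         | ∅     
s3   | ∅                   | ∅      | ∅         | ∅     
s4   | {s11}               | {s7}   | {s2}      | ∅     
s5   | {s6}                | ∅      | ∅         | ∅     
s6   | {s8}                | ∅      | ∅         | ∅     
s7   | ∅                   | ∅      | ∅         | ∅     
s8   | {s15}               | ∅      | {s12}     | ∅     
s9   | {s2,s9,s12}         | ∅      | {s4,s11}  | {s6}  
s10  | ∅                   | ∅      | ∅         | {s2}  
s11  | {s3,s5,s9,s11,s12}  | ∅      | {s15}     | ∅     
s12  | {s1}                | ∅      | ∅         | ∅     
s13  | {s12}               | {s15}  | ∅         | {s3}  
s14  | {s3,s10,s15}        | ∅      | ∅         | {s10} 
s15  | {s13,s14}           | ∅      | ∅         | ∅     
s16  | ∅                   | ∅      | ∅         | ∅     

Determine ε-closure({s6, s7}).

{s1, s3, s5, s6, s7, s8, s10, s12, s13, s14, s15}

Start with {s6, s7}.
From s6 via ε: add s8.
From s8 via ε: add s15.
From s15 via ε: add s13, s14.
From s13 via ε: add s12.
From s14 via ε: add s3, s10.
From s12 via ε: add s1.
From s1 via ε: add s5.
No new states can be added; the closed set is {s1, s3, s5, s6, s7, s8, s10, s12, s13, s14, s15}.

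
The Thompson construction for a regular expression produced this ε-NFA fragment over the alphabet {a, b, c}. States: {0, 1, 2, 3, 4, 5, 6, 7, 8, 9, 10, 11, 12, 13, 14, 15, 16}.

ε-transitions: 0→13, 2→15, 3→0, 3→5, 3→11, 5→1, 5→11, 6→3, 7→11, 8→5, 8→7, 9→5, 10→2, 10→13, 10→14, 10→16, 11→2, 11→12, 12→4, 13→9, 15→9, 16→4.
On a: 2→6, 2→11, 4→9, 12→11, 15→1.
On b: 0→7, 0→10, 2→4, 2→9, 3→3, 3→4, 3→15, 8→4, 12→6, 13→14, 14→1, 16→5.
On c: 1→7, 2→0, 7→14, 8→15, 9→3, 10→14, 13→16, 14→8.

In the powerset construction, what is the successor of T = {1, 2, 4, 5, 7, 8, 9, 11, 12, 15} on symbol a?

2 on a → {6, 11}.
4 on a → {9}.
12 on a → {11}.
15 on a → {1}.
No a-transition from 1, 5, 7, 8, 9, 11.
Union after reading a: {1, 6, 9, 11}.
Now take the ε-closure:
From 6 via ε: add 3.
From 9 via ε: add 5.
From 11 via ε: add 2, 12.
From 2 via ε: add 15.
From 3 via ε: add 0.
From 12 via ε: add 4.
From 0 via ε: add 13.
No new states can be added; the closed set is {0, 1, 2, 3, 4, 5, 6, 9, 11, 12, 13, 15}.

{0, 1, 2, 3, 4, 5, 6, 9, 11, 12, 13, 15}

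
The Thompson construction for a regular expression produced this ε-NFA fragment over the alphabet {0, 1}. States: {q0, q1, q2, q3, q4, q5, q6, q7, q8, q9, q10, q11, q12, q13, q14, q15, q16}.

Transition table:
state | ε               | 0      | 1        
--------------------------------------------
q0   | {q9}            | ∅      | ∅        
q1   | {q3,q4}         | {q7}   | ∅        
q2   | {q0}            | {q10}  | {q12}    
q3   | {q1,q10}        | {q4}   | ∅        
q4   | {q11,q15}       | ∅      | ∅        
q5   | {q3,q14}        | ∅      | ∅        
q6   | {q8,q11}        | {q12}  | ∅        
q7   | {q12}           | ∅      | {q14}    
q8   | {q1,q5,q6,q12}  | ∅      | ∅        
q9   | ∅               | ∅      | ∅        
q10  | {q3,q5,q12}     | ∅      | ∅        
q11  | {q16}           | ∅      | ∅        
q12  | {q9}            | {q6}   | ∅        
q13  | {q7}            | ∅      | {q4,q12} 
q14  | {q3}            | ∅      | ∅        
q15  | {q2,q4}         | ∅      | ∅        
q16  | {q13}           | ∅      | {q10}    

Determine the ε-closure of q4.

{q0, q2, q4, q7, q9, q11, q12, q13, q15, q16}

Start with {q4}.
From q4 via ε: add q11, q15.
From q11 via ε: add q16.
From q15 via ε: add q2.
From q2 via ε: add q0.
From q16 via ε: add q13.
From q0 via ε: add q9.
From q13 via ε: add q7.
From q7 via ε: add q12.
No new states can be added; the closed set is {q0, q2, q4, q7, q9, q11, q12, q13, q15, q16}.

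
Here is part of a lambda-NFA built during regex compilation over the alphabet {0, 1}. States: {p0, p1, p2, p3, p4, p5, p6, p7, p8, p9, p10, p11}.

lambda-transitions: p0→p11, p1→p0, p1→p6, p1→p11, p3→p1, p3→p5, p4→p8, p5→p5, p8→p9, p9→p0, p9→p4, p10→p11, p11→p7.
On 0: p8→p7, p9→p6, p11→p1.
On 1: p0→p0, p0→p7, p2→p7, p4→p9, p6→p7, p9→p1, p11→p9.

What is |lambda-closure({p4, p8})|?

6

Start with {p4, p8}.
From p8 via lambda: add p9.
From p9 via lambda: add p0.
From p0 via lambda: add p11.
From p11 via lambda: add p7.
lambda-closure = {p0, p4, p7, p8, p9, p11}, which has 6 states.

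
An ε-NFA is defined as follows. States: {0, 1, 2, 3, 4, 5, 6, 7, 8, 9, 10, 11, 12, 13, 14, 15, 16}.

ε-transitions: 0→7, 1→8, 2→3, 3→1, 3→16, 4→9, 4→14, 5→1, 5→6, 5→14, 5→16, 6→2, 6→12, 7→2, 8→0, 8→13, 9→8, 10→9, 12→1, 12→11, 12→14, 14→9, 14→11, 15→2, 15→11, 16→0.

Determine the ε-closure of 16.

{0, 1, 2, 3, 7, 8, 13, 16}

Start with {16}.
From 16 via ε: add 0.
From 0 via ε: add 7.
From 7 via ε: add 2.
From 2 via ε: add 3.
From 3 via ε: add 1.
From 1 via ε: add 8.
From 8 via ε: add 13.
No new states can be added; the closed set is {0, 1, 2, 3, 7, 8, 13, 16}.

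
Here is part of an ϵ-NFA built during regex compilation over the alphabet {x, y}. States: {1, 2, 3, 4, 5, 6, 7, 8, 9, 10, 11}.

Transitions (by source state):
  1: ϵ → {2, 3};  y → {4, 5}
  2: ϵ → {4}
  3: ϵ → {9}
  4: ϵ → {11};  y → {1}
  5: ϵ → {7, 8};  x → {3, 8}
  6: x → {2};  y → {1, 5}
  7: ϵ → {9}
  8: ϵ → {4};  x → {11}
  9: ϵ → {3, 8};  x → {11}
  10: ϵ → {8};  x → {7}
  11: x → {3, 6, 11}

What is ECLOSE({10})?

{4, 8, 10, 11}

Start with {10}.
From 10 via ϵ: add 8.
From 8 via ϵ: add 4.
From 4 via ϵ: add 11.
No new states can be added; the closed set is {4, 8, 10, 11}.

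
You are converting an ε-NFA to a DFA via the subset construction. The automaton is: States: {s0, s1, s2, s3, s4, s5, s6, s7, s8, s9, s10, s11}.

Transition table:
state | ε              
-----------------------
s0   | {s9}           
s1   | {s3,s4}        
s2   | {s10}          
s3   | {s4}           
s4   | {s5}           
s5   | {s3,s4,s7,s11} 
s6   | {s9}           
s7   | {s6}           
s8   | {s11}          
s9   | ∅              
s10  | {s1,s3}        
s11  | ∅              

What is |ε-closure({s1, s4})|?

Start with {s1, s4}.
From s1 via ε: add s3.
From s4 via ε: add s5.
From s5 via ε: add s7, s11.
From s7 via ε: add s6.
From s6 via ε: add s9.
ε-closure = {s1, s3, s4, s5, s6, s7, s9, s11}, which has 8 states.

8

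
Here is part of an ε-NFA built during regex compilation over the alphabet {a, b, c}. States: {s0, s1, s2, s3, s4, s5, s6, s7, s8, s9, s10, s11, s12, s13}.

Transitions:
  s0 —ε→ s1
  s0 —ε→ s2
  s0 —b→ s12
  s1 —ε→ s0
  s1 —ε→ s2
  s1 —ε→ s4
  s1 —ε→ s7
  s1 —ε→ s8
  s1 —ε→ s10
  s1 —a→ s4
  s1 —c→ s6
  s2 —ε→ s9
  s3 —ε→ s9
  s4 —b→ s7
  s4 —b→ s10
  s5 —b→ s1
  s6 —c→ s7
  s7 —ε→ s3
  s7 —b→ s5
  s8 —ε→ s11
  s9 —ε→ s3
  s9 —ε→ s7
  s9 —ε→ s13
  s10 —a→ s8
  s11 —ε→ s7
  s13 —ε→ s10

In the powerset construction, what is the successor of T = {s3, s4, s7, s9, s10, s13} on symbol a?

{s3, s7, s8, s9, s10, s11, s13}

s10 on a → {s8}.
No a-transition from s3, s4, s7, s9, s13.
Union after reading a: {s8}.
Now take the ε-closure:
From s8 via ε: add s11.
From s11 via ε: add s7.
From s7 via ε: add s3.
From s3 via ε: add s9.
From s9 via ε: add s13.
From s13 via ε: add s10.
No new states can be added; the closed set is {s3, s7, s8, s9, s10, s11, s13}.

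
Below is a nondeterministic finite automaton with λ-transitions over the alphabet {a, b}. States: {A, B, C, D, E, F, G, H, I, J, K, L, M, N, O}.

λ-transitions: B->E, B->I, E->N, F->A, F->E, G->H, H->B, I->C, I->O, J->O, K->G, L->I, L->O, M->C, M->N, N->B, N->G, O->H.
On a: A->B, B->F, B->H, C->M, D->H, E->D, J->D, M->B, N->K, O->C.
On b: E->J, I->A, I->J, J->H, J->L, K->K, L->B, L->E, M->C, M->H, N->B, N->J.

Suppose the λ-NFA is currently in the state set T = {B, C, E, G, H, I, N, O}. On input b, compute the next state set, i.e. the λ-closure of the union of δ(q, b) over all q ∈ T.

{A, B, C, E, G, H, I, J, N, O}

E on b → {J}.
I on b → {A, J}.
N on b → {B, J}.
No b-transition from B, C, G, H, O.
Union after reading b: {A, B, J}.
Now take the λ-closure:
From B via λ: add E, I.
From J via λ: add O.
From E via λ: add N.
From I via λ: add C.
From O via λ: add H.
From N via λ: add G.
No new states can be added; the closed set is {A, B, C, E, G, H, I, J, N, O}.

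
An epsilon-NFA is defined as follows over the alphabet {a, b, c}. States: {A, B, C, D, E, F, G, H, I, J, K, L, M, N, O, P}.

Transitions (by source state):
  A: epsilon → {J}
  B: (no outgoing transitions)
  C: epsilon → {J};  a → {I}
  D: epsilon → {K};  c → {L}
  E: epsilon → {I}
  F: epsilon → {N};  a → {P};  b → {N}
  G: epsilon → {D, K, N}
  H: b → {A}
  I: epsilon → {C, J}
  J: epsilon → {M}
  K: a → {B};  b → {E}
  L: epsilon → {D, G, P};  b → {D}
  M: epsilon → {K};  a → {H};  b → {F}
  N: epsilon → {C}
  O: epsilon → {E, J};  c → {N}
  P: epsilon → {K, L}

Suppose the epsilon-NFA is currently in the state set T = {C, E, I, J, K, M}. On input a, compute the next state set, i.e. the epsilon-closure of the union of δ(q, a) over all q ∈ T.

C on a → {I}.
K on a → {B}.
M on a → {H}.
No a-transition from E, I, J.
Union after reading a: {B, H, I}.
Now take the epsilon-closure:
From I via epsilon: add C, J.
From J via epsilon: add M.
From M via epsilon: add K.
No new states can be added; the closed set is {B, C, H, I, J, K, M}.

{B, C, H, I, J, K, M}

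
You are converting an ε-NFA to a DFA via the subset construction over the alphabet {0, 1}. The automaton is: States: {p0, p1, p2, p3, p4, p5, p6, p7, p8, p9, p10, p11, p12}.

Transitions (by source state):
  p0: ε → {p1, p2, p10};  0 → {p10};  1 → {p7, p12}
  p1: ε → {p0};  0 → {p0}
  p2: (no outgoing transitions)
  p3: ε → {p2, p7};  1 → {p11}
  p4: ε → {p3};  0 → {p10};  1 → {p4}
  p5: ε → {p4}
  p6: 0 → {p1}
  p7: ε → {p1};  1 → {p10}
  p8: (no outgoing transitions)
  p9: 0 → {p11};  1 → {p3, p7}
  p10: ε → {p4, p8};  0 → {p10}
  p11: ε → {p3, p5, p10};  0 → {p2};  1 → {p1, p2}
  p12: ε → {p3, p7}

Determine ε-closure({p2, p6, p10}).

Start with {p2, p6, p10}.
From p10 via ε: add p4, p8.
From p4 via ε: add p3.
From p3 via ε: add p7.
From p7 via ε: add p1.
From p1 via ε: add p0.
No new states can be added; the closed set is {p0, p1, p2, p3, p4, p6, p7, p8, p10}.

{p0, p1, p2, p3, p4, p6, p7, p8, p10}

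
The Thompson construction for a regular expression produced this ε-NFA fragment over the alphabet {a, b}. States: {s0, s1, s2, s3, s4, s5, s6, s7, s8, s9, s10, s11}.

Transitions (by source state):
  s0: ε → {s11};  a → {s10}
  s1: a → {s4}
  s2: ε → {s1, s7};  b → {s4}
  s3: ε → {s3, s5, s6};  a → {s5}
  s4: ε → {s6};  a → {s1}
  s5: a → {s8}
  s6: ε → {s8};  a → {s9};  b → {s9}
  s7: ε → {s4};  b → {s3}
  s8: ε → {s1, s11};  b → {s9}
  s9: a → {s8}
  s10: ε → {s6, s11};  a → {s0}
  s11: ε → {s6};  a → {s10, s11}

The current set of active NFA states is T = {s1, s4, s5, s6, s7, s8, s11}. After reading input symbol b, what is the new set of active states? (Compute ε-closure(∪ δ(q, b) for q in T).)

s6 on b → {s9}.
s7 on b → {s3}.
s8 on b → {s9}.
No b-transition from s1, s4, s5, s11.
Union after reading b: {s3, s9}.
Now take the ε-closure:
From s3 via ε: add s5, s6.
From s6 via ε: add s8.
From s8 via ε: add s1, s11.
No new states can be added; the closed set is {s1, s3, s5, s6, s8, s9, s11}.

{s1, s3, s5, s6, s8, s9, s11}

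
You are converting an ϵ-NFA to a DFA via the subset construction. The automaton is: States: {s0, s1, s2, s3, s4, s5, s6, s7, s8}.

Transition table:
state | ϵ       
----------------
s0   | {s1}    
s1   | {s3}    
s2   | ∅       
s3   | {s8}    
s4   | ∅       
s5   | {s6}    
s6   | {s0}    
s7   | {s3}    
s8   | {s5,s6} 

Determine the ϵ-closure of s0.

Start with {s0}.
From s0 via ϵ: add s1.
From s1 via ϵ: add s3.
From s3 via ϵ: add s8.
From s8 via ϵ: add s5, s6.
No new states can be added; the closed set is {s0, s1, s3, s5, s6, s8}.

{s0, s1, s3, s5, s6, s8}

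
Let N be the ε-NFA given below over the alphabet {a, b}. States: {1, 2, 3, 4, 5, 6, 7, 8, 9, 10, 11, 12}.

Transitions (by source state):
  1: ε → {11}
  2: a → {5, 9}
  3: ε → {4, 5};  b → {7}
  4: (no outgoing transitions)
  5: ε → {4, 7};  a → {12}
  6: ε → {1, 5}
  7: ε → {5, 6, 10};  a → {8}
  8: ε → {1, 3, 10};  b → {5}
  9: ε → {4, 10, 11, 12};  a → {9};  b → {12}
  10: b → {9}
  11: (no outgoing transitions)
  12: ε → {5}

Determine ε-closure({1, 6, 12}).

{1, 4, 5, 6, 7, 10, 11, 12}

Start with {1, 6, 12}.
From 1 via ε: add 11.
From 6 via ε: add 5.
From 5 via ε: add 4, 7.
From 7 via ε: add 10.
No new states can be added; the closed set is {1, 4, 5, 6, 7, 10, 11, 12}.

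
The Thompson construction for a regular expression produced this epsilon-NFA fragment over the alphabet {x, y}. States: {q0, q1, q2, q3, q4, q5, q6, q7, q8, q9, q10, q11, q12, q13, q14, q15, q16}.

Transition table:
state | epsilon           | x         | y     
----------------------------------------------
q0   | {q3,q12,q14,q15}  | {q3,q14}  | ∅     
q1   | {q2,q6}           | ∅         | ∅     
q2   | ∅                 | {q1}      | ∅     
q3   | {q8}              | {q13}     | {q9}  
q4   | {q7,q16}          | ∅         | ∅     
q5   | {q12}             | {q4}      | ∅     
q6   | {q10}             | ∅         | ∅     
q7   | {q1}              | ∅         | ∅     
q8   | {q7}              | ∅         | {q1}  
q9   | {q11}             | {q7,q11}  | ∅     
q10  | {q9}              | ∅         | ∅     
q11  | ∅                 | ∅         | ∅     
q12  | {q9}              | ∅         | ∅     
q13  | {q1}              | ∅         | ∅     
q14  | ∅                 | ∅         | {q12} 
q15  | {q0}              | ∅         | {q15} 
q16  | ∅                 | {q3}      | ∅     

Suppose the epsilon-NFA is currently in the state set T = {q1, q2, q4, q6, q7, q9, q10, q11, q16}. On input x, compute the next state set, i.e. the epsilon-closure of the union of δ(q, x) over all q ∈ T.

{q1, q2, q3, q6, q7, q8, q9, q10, q11}

q2 on x → {q1}.
q9 on x → {q7, q11}.
q16 on x → {q3}.
No x-transition from q1, q4, q6, q7, q10, q11.
Union after reading x: {q1, q3, q7, q11}.
Now take the epsilon-closure:
From q1 via epsilon: add q2, q6.
From q3 via epsilon: add q8.
From q6 via epsilon: add q10.
From q10 via epsilon: add q9.
No new states can be added; the closed set is {q1, q2, q3, q6, q7, q8, q9, q10, q11}.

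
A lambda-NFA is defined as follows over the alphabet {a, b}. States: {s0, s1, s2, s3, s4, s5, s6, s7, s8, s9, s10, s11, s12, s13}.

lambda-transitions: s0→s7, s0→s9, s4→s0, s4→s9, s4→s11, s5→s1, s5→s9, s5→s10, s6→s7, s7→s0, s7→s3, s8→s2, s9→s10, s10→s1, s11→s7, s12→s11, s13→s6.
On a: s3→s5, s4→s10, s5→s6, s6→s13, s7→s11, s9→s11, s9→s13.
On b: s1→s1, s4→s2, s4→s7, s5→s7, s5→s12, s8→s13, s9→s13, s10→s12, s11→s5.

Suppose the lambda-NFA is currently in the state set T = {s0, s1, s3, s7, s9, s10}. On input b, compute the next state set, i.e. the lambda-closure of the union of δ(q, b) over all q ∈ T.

{s0, s1, s3, s6, s7, s9, s10, s11, s12, s13}

s1 on b → {s1}.
s9 on b → {s13}.
s10 on b → {s12}.
No b-transition from s0, s3, s7.
Union after reading b: {s1, s12, s13}.
Now take the lambda-closure:
From s12 via lambda: add s11.
From s13 via lambda: add s6.
From s6 via lambda: add s7.
From s7 via lambda: add s0, s3.
From s0 via lambda: add s9.
From s9 via lambda: add s10.
No new states can be added; the closed set is {s0, s1, s3, s6, s7, s9, s10, s11, s12, s13}.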